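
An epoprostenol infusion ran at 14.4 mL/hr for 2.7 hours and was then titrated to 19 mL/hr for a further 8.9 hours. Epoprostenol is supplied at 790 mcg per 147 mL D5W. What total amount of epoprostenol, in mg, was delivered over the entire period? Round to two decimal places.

1.12 mg

Concentration = 790 mcg ÷ 147 mL = 5.37415 mcg/mL
Stage 1: 14.4 mL/hr × 2.7 hr = 38.88 mL → 38.88 mL × 5.37415 mcg/mL = 208.9469 mcg
Stage 2: 19 mL/hr × 8.9 hr = 169.1 mL → 169.1 mL × 5.37415 mcg/mL = 908.7687 mcg
Total = 208.9469 + 908.7687 = 1117.716 mcg = 1.117716 mg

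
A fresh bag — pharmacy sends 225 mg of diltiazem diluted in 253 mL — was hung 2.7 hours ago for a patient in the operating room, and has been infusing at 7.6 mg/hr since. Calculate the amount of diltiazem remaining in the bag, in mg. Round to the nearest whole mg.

204 mg

Concentration = 225 mg ÷ 253 mL = 0.8893281 mg/mL
Rate = 7.6 mg/hr ÷ 0.8893281 mg/mL = 8.545778 mL/hr
Volume infused = 8.545778 mL/hr × 2.7 hr = 23.0736 mL
Volume remaining = 253 − 23.0736 = 229.9264 mL
Drug remaining = 229.9264 mL × 0.8893281 mg/mL = 204.48 mg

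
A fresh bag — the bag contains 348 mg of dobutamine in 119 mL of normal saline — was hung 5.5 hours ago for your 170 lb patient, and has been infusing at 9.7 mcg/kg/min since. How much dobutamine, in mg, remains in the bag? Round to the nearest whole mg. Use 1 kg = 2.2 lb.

101 mg

Weight = 170 lb ÷ 2.2 lb/kg = 77.27273 kg
Dose = 9.7 mcg/kg/min × 77.27273 kg = 749.5455 mcg/min
749.5455 mcg/min × 60 min/hr = 44972.73 mcg/hr
Concentration = 348 mg ÷ 119 mL = 2.92437 mg/mL = 2924.37 mcg/mL
Rate = 44972.73 mcg/hr ÷ 2924.37 mcg/mL = 15.37861 mL/hr
Volume infused = 15.37861 mL/hr × 5.5 hr = 84.58233 mL
Volume remaining = 119 − 84.58233 = 34.41767 mL
Drug remaining = 34.41767 mL × 2924.37 mcg/mL = 100650 mcg = 100.65 mg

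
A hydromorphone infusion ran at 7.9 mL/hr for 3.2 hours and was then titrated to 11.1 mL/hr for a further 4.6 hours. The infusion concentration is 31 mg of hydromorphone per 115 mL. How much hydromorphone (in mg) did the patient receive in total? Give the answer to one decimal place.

Concentration = 31 mg ÷ 115 mL = 0.2695652 mg/mL
Stage 1: 7.9 mL/hr × 3.2 hr = 25.28 mL → 25.28 mL × 0.2695652 mg/mL = 6.814609 mg
Stage 2: 11.1 mL/hr × 4.6 hr = 51.06 mL → 51.06 mL × 0.2695652 mg/mL = 13.764 mg
Total = 6.814609 + 13.764 = 20.57861 mg

20.6 mg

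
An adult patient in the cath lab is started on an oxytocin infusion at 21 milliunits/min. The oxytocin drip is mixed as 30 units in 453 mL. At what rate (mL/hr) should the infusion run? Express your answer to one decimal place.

21 milliunits/min × 60 min/hr = 1260 milliunits/hr
Concentration = 30 units ÷ 453 mL = 0.06622517 units/mL = 66.22517 milliunits/mL
Rate = 1260 milliunits/hr ÷ 66.22517 milliunits/mL = 19.026 mL/hr

19.0 mL/hr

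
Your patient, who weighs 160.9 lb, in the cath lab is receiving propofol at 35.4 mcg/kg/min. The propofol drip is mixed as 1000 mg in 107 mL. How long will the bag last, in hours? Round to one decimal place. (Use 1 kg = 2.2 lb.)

6.4 hours

Weight = 160.9 lb ÷ 2.2 lb/kg = 73.13636 kg
Dose = 35.4 mcg/kg/min × 73.13636 kg = 2589.027 mcg/min
2589.027 mcg/min × 60 min/hr = 155341.6 mcg/hr
Concentration = 1000 mg ÷ 107 mL = 9.345794 mg/mL = 9345.794 mcg/mL
Rate = 155341.6 mcg/hr ÷ 9345.794 mcg/mL = 16.62156 mL/hr
Duration = 107 mL ÷ 16.62156 mL/hr = 6.437424 hr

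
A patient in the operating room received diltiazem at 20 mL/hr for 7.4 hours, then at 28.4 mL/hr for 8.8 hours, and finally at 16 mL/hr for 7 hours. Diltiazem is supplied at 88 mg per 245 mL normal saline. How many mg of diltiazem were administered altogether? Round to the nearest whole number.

Concentration = 88 mg ÷ 245 mL = 0.3591837 mg/mL
Stage 1: 20 mL/hr × 7.4 hr = 148 mL → 148 mL × 0.3591837 mg/mL = 53.15918 mg
Stage 2: 28.4 mL/hr × 8.8 hr = 249.92 mL → 249.92 mL × 0.3591837 mg/mL = 89.76718 mg
Stage 3: 16 mL/hr × 7 hr = 112 mL → 112 mL × 0.3591837 mg/mL = 40.22857 mg
Total = 53.15918 + 89.76718 + 40.22857 = 183.1549 mg

183 mg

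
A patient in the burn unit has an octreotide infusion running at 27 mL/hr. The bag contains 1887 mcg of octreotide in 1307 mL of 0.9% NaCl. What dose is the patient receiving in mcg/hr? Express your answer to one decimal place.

39.0 mcg/hr

Concentration = 1887 mcg ÷ 1307 mL = 1.443764 mcg/mL
Drug rate = 27 mL/hr × 1.443764 mcg/mL = 38.98164 mcg/hr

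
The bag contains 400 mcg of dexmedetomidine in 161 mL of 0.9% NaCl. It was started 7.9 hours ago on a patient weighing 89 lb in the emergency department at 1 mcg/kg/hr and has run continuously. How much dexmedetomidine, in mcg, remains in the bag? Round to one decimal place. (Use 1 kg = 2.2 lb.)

80.4 mcg

Weight = 89 lb ÷ 2.2 lb/kg = 40.45455 kg
Dose = 1 mcg/kg/hr × 40.45455 kg = 40.45455 mcg/hr
Concentration = 400 mcg ÷ 161 mL = 2.484472 mcg/mL
Rate = 40.45455 mcg/hr ÷ 2.484472 mcg/mL = 16.28295 mL/hr
Volume infused = 16.28295 mL/hr × 7.9 hr = 128.6353 mL
Volume remaining = 161 − 128.6353 = 32.36466 mL
Drug remaining = 32.36466 mL × 2.484472 mcg/mL = 80.40909 mcg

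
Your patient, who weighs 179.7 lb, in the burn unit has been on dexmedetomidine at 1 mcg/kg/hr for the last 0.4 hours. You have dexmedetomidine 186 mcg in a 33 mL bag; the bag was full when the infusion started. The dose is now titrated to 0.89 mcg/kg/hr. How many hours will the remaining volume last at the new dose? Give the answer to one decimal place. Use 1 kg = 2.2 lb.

2.1 hours

Initial rate:
Weight = 179.7 lb ÷ 2.2 lb/kg = 81.68182 kg
Dose = 1 mcg/kg/hr × 81.68182 kg = 81.68182 mcg/hr
Concentration = 186 mcg ÷ 33 mL = 5.636364 mcg/mL
Rate = 81.68182 mcg/hr ÷ 5.636364 mcg/mL = 14.49194 mL/hr
Volume infused so far = 14.49194 mL/hr × 0.4 hr = 5.796774 mL
Volume remaining = 33 − 5.796774 = 27.20323 mL
New rate:
Dose = 0.89 mcg/kg/hr × 81.68182 kg = 72.69682 mcg/hr
Rate = 72.69682 mcg/hr ÷ 5.636364 mcg/mL = 12.89782 mL/hr
Time remaining = 27.20323 mL ÷ 12.89782 mL/hr = 2.109133 hr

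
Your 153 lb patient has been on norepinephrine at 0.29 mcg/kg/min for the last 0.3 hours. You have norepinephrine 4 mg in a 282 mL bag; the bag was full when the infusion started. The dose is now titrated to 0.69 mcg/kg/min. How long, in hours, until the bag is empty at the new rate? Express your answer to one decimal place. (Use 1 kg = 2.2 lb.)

Initial rate:
Weight = 153 lb ÷ 2.2 lb/kg = 69.54545 kg
Dose = 0.29 mcg/kg/min × 69.54545 kg = 20.16818 mcg/min
20.16818 mcg/min × 60 min/hr = 1210.091 mcg/hr
Concentration = 4 mg ÷ 282 mL = 0.0141844 mg/mL = 14.1844 mcg/mL
Rate = 1210.091 mcg/hr ÷ 14.1844 mcg/mL = 85.31141 mL/hr
Volume infused so far = 85.31141 mL/hr × 0.3 hr = 25.59342 mL
Volume remaining = 282 − 25.59342 = 256.4066 mL
New rate:
Dose = 0.69 mcg/kg/min × 69.54545 kg = 47.98636 mcg/min
47.98636 mcg/min × 60 min/hr = 2879.182 mcg/hr
Rate = 2879.182 mcg/hr ÷ 14.1844 mcg/mL = 202.9823 mL/hr
Time remaining = 256.4066 mL ÷ 202.9823 mL/hr = 1.263197 hr

1.3 hours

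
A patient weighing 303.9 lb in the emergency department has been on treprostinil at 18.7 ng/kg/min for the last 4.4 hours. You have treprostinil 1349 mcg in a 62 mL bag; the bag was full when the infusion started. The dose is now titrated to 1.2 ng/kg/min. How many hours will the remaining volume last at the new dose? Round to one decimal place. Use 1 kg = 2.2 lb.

67.1 hours

Initial rate:
Weight = 303.9 lb ÷ 2.2 lb/kg = 138.1364 kg
Dose = 18.7 ng/kg/min × 138.1364 kg = 2583.15 ng/min
2583.15 ng/min × 60 min/hr = 154989 ng/hr
Concentration = 1349 mcg ÷ 62 mL = 21.75806 mcg/mL = 21758.06 ng/mL
Rate = 154989 ng/hr ÷ 21758.06 ng/mL = 7.12329 mL/hr
Volume infused so far = 7.12329 mL/hr × 4.4 hr = 31.34248 mL
Volume remaining = 62 − 31.34248 = 30.65752 mL
New rate:
Dose = 1.2 ng/kg/min × 138.1364 kg = 165.7636 ng/min
165.7636 ng/min × 60 min/hr = 9945.818 ng/hr
Rate = 9945.818 ng/hr ÷ 21758.06 ng/mL = 0.4571095 mL/hr
Time remaining = 30.65752 mL ÷ 0.4571095 mL/hr = 67.06823 hr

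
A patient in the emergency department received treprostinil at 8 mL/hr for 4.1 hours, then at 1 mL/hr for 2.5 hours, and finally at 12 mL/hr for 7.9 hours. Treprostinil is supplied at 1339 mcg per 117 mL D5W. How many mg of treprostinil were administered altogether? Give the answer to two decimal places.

1.49 mg

Concentration = 1339 mcg ÷ 117 mL = 11.44444 mcg/mL
Stage 1: 8 mL/hr × 4.1 hr = 32.8 mL → 32.8 mL × 11.44444 mcg/mL = 375.3778 mcg
Stage 2: 1 mL/hr × 2.5 hr = 2.5 mL → 2.5 mL × 11.44444 mcg/mL = 28.61111 mcg
Stage 3: 12 mL/hr × 7.9 hr = 94.8 mL → 94.8 mL × 11.44444 mcg/mL = 1084.933 mcg
Total = 375.3778 + 28.61111 + 1084.933 = 1488.922 mcg = 1.488922 mg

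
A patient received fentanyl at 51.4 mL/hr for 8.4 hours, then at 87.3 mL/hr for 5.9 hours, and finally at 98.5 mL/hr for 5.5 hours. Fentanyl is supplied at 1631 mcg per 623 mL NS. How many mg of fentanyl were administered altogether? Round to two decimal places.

3.90 mg

Concentration = 1631 mcg ÷ 623 mL = 2.617978 mcg/mL
Stage 1: 51.4 mL/hr × 8.4 hr = 431.76 mL → 431.76 mL × 2.617978 mcg/mL = 1130.338 mcg
Stage 2: 87.3 mL/hr × 5.9 hr = 515.07 mL → 515.07 mL × 2.617978 mcg/mL = 1348.442 mcg
Stage 3: 98.5 mL/hr × 5.5 hr = 541.75 mL → 541.75 mL × 2.617978 mcg/mL = 1418.289 mcg
Total = 1130.338 + 1348.442 + 1418.289 = 3897.069 mcg = 3.897069 mg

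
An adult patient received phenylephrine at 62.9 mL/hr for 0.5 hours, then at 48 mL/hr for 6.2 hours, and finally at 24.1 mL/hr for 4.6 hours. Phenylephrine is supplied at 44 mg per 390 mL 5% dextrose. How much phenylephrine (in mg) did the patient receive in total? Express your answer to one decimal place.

Concentration = 44 mg ÷ 390 mL = 0.1128205 mg/mL
Stage 1: 62.9 mL/hr × 0.5 hr = 31.45 mL → 31.45 mL × 0.1128205 mg/mL = 3.548205 mg
Stage 2: 48 mL/hr × 6.2 hr = 297.6 mL → 297.6 mL × 0.1128205 mg/mL = 33.57538 mg
Stage 3: 24.1 mL/hr × 4.6 hr = 110.86 mL → 110.86 mL × 0.1128205 mg/mL = 12.50728 mg
Total = 3.548205 + 33.57538 + 12.50728 = 49.63087 mg

49.6 mg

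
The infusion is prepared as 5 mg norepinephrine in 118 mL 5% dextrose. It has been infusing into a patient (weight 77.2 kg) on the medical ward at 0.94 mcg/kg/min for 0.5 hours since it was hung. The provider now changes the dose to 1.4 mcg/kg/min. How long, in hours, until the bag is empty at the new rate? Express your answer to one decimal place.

0.4 hours

Initial rate:
Dose = 0.94 mcg/kg/min × 77.2 kg = 72.568 mcg/min
72.568 mcg/min × 60 min/hr = 4354.08 mcg/hr
Concentration = 5 mg ÷ 118 mL = 0.04237288 mg/mL = 42.37288 mcg/mL
Rate = 4354.08 mcg/hr ÷ 42.37288 mcg/mL = 102.7563 mL/hr
Volume infused so far = 102.7563 mL/hr × 0.5 hr = 51.37814 mL
Volume remaining = 118 − 51.37814 = 66.62186 mL
New rate:
Dose = 1.4 mcg/kg/min × 77.2 kg = 108.08 mcg/min
108.08 mcg/min × 60 min/hr = 6484.8 mcg/hr
Rate = 6484.8 mcg/hr ÷ 42.37288 mcg/mL = 153.0413 mL/hr
Time remaining = 66.62186 mL ÷ 153.0413 mL/hr = 0.4353195 hr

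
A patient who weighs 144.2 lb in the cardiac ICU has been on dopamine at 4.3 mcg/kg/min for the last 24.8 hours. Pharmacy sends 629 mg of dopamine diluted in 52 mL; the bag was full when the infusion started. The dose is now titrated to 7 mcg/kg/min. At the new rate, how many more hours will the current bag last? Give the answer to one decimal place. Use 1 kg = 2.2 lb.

7.6 hours

Initial rate:
Weight = 144.2 lb ÷ 2.2 lb/kg = 65.54545 kg
Dose = 4.3 mcg/kg/min × 65.54545 kg = 281.8455 mcg/min
281.8455 mcg/min × 60 min/hr = 16910.73 mcg/hr
Concentration = 629 mg ÷ 52 mL = 12.09615 mg/mL = 12096.15 mcg/mL
Rate = 16910.73 mcg/hr ÷ 12096.15 mcg/mL = 1.398025 mL/hr
Volume infused so far = 1.398025 mL/hr × 24.8 hr = 34.67102 mL
Volume remaining = 52 − 34.67102 = 17.32898 mL
New rate:
Dose = 7 mcg/kg/min × 65.54545 kg = 458.8182 mcg/min
458.8182 mcg/min × 60 min/hr = 27529.09 mcg/hr
Rate = 27529.09 mcg/hr ÷ 12096.15 mcg/mL = 2.275855 mL/hr
Time remaining = 17.32898 mL ÷ 2.275855 mL/hr = 7.614271 hr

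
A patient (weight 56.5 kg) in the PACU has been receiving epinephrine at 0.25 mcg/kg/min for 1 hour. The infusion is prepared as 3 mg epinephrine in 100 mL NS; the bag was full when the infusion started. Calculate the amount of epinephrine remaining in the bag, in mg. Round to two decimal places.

Dose = 0.25 mcg/kg/min × 56.5 kg = 14.125 mcg/min
14.125 mcg/min × 60 min/hr = 847.5 mcg/hr
Concentration = 3 mg ÷ 100 mL = 0.03 mg/mL = 30 mcg/mL
Rate = 847.5 mcg/hr ÷ 30 mcg/mL = 28.25 mL/hr
Volume infused = 28.25 mL/hr × 1 hr = 28.25 mL
Volume remaining = 100 − 28.25 = 71.75 mL
Drug remaining = 71.75 mL × 30 mcg/mL = 2152.5 mcg = 2.1525 mg

2.15 mg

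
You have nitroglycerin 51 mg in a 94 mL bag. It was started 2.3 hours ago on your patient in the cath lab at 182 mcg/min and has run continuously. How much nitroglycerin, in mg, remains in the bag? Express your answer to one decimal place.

182 mcg/min × 60 min/hr = 10920 mcg/hr
Concentration = 51 mg ÷ 94 mL = 0.5425532 mg/mL = 542.5532 mcg/mL
Rate = 10920 mcg/hr ÷ 542.5532 mcg/mL = 20.12706 mL/hr
Volume infused = 20.12706 mL/hr × 2.3 hr = 46.29224 mL
Volume remaining = 94 − 46.29224 = 47.70776 mL
Drug remaining = 47.70776 mL × 542.5532 mcg/mL = 25884 mcg = 25.884 mg

25.9 mg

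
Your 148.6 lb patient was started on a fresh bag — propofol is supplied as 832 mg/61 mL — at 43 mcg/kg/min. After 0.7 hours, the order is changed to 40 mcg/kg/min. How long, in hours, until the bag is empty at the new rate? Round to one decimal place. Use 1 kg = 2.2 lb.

4.4 hours

Initial rate:
Weight = 148.6 lb ÷ 2.2 lb/kg = 67.54545 kg
Dose = 43 mcg/kg/min × 67.54545 kg = 2904.455 mcg/min
2904.455 mcg/min × 60 min/hr = 174267.3 mcg/hr
Concentration = 832 mg ÷ 61 mL = 13.63934 mg/mL = 13639.34 mcg/mL
Rate = 174267.3 mcg/hr ÷ 13639.34 mcg/mL = 12.77681 mL/hr
Volume infused so far = 12.77681 mL/hr × 0.7 hr = 8.943765 mL
Volume remaining = 61 − 8.943765 = 52.05623 mL
New rate:
Dose = 40 mcg/kg/min × 67.54545 kg = 2701.818 mcg/min
2701.818 mcg/min × 60 min/hr = 162109.1 mcg/hr
Rate = 162109.1 mcg/hr ÷ 13639.34 mcg/mL = 11.8854 mL/hr
Time remaining = 52.05623 mL ÷ 11.8854 mL/hr = 4.379846 hr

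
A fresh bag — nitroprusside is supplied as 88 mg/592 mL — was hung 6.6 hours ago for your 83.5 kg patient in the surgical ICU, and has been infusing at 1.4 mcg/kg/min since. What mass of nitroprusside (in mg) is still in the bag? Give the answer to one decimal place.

Dose = 1.4 mcg/kg/min × 83.5 kg = 116.9 mcg/min
116.9 mcg/min × 60 min/hr = 7014 mcg/hr
Concentration = 88 mg ÷ 592 mL = 0.1486486 mg/mL = 148.6486 mcg/mL
Rate = 7014 mcg/hr ÷ 148.6486 mcg/mL = 47.18509 mL/hr
Volume infused = 47.18509 mL/hr × 6.6 hr = 311.4216 mL
Volume remaining = 592 − 311.4216 = 280.5784 mL
Drug remaining = 280.5784 mL × 148.6486 mcg/mL = 41707.6 mcg = 41.7076 mg

41.7 mg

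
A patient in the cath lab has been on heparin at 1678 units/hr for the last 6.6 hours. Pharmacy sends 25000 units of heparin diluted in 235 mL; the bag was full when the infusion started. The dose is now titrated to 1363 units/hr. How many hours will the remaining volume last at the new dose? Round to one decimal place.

10.2 hours

Initial rate:
Concentration = 25000 units ÷ 235 mL = 106.383 units/mL
Rate = 1678 units/hr ÷ 106.383 units/mL = 15.7732 mL/hr
Volume infused so far = 15.7732 mL/hr × 6.6 hr = 104.1031 mL
Volume remaining = 235 − 104.1031 = 130.8969 mL
New rate:
Rate = 1363 units/hr ÷ 106.383 units/mL = 12.8122 mL/hr
Time remaining = 130.8969 mL ÷ 12.8122 mL/hr = 10.21658 hr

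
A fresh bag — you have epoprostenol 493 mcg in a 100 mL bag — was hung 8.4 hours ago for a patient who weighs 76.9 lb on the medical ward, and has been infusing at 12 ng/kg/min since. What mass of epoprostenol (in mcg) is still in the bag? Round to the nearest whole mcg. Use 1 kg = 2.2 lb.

282 mcg

Weight = 76.9 lb ÷ 2.2 lb/kg = 34.95455 kg
Dose = 12 ng/kg/min × 34.95455 kg = 419.4545 ng/min
419.4545 ng/min × 60 min/hr = 25167.27 ng/hr
Concentration = 493 mcg ÷ 100 mL = 4.93 mcg/mL = 4930 ng/mL
Rate = 25167.27 ng/hr ÷ 4930 ng/mL = 5.104923 mL/hr
Volume infused = 5.104923 mL/hr × 8.4 hr = 42.88136 mL
Volume remaining = 100 − 42.88136 = 57.11864 mL
Drug remaining = 57.11864 mL × 4930 ng/mL = 281594.9 ng = 281.5949 mcg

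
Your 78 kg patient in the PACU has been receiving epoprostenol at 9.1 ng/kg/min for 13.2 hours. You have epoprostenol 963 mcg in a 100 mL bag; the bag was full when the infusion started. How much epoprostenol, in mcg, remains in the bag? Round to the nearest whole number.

Dose = 9.1 ng/kg/min × 78 kg = 709.8 ng/min
709.8 ng/min × 60 min/hr = 42588 ng/hr
Concentration = 963 mcg ÷ 100 mL = 9.63 mcg/mL = 9630 ng/mL
Rate = 42588 ng/hr ÷ 9630 ng/mL = 4.42243 mL/hr
Volume infused = 4.42243 mL/hr × 13.2 hr = 58.37607 mL
Volume remaining = 100 − 58.37607 = 41.62393 mL
Drug remaining = 41.62393 mL × 9630 ng/mL = 400838.4 ng = 400.8384 mcg

401 mcg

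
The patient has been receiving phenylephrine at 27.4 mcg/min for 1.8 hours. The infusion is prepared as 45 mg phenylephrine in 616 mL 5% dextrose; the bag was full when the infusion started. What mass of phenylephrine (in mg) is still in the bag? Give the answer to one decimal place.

42.0 mg

27.4 mcg/min × 60 min/hr = 1644 mcg/hr
Concentration = 45 mg ÷ 616 mL = 0.07305195 mg/mL = 73.05195 mcg/mL
Rate = 1644 mcg/hr ÷ 73.05195 mcg/mL = 22.50453 mL/hr
Volume infused = 22.50453 mL/hr × 1.8 hr = 40.50816 mL
Volume remaining = 616 − 40.50816 = 575.4918 mL
Drug remaining = 575.4918 mL × 73.05195 mcg/mL = 42040.8 mcg = 42.0408 mg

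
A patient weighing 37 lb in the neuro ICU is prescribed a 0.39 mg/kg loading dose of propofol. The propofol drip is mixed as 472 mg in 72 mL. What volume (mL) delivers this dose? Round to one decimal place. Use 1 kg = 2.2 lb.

Weight = 37 lb ÷ 2.2 lb/kg = 16.81818 kg
Dose = 0.39 mg/kg × 16.81818 kg = 6.559091 mg
Concentration = 472 mg ÷ 72 mL = 6.555556 mg/mL
Volume = 6.559091 mg ÷ 6.555556 mg/mL = 1.000539 mL

1.0 mL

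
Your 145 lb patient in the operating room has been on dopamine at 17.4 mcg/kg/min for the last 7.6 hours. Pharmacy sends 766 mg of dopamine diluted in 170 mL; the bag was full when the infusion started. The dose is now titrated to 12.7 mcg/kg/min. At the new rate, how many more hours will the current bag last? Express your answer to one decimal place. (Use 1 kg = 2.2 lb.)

Initial rate:
Weight = 145 lb ÷ 2.2 lb/kg = 65.90909 kg
Dose = 17.4 mcg/kg/min × 65.90909 kg = 1146.818 mcg/min
1146.818 mcg/min × 60 min/hr = 68809.09 mcg/hr
Concentration = 766 mg ÷ 170 mL = 4.505882 mg/mL = 4505.882 mcg/mL
Rate = 68809.09 mcg/hr ÷ 4505.882 mcg/mL = 15.27095 mL/hr
Volume infused so far = 15.27095 mL/hr × 7.6 hr = 116.0592 mL
Volume remaining = 170 − 116.0592 = 53.9408 mL
New rate:
Dose = 12.7 mcg/kg/min × 65.90909 kg = 837.0455 mcg/min
837.0455 mcg/min × 60 min/hr = 50222.73 mcg/hr
Rate = 50222.73 mcg/hr ÷ 4505.882 mcg/mL = 11.14604 mL/hr
Time remaining = 53.9408 mL ÷ 11.14604 mL/hr = 4.839461 hr

4.8 hours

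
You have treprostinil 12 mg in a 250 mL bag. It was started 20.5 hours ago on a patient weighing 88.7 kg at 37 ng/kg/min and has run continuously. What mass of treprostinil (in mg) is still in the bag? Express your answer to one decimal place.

8.0 mg

Dose = 37 ng/kg/min × 88.7 kg = 3281.9 ng/min
3281.9 ng/min × 60 min/hr = 196914 ng/hr
Concentration = 12 mg ÷ 250 mL = 0.048 mg/mL = 48000 ng/mL
Rate = 196914 ng/hr ÷ 48000 ng/mL = 4.102375 mL/hr
Volume infused = 4.102375 mL/hr × 20.5 hr = 84.09869 mL
Volume remaining = 250 − 84.09869 = 165.9013 mL
Drug remaining = 165.9013 mL × 48000 ng/mL = 7963263 ng = 7.963263 mg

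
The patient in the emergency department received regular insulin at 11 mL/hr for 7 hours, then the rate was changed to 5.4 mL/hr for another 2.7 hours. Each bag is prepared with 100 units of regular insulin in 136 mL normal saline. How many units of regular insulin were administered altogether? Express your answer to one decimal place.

67.3 units

Concentration = 100 units ÷ 136 mL = 0.7352941 units/mL
Stage 1: 11 mL/hr × 7 hr = 77 mL → 77 mL × 0.7352941 units/mL = 56.61765 units
Stage 2: 5.4 mL/hr × 2.7 hr = 14.58 mL → 14.58 mL × 0.7352941 units/mL = 10.72059 units
Total = 56.61765 + 10.72059 = 67.33824 units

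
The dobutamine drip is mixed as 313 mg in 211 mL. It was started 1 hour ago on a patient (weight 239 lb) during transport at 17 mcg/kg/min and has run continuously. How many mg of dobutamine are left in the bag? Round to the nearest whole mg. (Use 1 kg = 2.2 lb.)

Weight = 239 lb ÷ 2.2 lb/kg = 108.6364 kg
Dose = 17 mcg/kg/min × 108.6364 kg = 1846.818 mcg/min
1846.818 mcg/min × 60 min/hr = 110809.1 mcg/hr
Concentration = 313 mg ÷ 211 mL = 1.483412 mg/mL = 1483.412 mcg/mL
Rate = 110809.1 mcg/hr ÷ 1483.412 mcg/mL = 74.69878 mL/hr
Volume infused = 74.69878 mL/hr × 1 hr = 74.69878 mL
Volume remaining = 211 − 74.69878 = 136.3012 mL
Drug remaining = 136.3012 mL × 1483.412 mcg/mL = 202190.9 mcg = 202.1909 mg

202 mg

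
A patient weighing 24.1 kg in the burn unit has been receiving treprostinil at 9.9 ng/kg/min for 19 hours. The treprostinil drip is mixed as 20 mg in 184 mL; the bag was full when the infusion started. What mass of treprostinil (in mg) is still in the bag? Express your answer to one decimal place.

19.7 mg

Dose = 9.9 ng/kg/min × 24.1 kg = 238.59 ng/min
238.59 ng/min × 60 min/hr = 14315.4 ng/hr
Concentration = 20 mg ÷ 184 mL = 0.1086957 mg/mL = 108695.7 ng/mL
Rate = 14315.4 ng/hr ÷ 108695.7 ng/mL = 0.1317017 mL/hr
Volume infused = 0.1317017 mL/hr × 19 hr = 2.502332 mL
Volume remaining = 184 − 2.502332 = 181.4977 mL
Drug remaining = 181.4977 mL × 108695.7 ng/mL = 19728007 ng = 19.72801 mg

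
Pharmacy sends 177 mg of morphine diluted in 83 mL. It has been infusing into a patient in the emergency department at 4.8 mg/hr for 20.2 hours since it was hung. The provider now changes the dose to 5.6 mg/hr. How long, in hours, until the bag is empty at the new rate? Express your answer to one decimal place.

14.3 hours

Initial rate:
Concentration = 177 mg ÷ 83 mL = 2.13253 mg/mL
Rate = 4.8 mg/hr ÷ 2.13253 mg/mL = 2.250847 mL/hr
Volume infused so far = 2.250847 mL/hr × 20.2 hr = 45.46712 mL
Volume remaining = 83 − 45.46712 = 37.53288 mL
New rate:
Rate = 5.6 mg/hr ÷ 2.13253 mg/mL = 2.625989 mL/hr
Time remaining = 37.53288 mL ÷ 2.625989 mL/hr = 14.29286 hr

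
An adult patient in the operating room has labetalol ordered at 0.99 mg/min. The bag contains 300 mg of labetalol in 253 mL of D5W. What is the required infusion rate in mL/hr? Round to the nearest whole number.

0.99 mg/min × 60 min/hr = 59.4 mg/hr
Concentration = 300 mg ÷ 253 mL = 1.185771 mg/mL
Rate = 59.4 mg/hr ÷ 1.185771 mg/mL = 50.094 mL/hr

50 mL/hr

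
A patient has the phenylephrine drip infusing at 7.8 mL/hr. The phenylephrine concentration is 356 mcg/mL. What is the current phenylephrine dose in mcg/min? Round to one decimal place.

Drug rate = 7.8 mL/hr × 356 mcg/mL = 2776.8 mcg/hr
2776.8 mcg/hr ÷ 60 min/hr = 46.28 mcg/min

46.3 mcg/min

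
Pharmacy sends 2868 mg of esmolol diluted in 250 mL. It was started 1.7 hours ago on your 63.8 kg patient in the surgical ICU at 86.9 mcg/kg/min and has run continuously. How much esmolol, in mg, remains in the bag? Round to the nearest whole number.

2302 mg

Dose = 86.9 mcg/kg/min × 63.8 kg = 5544.22 mcg/min
5544.22 mcg/min × 60 min/hr = 332653.2 mcg/hr
Concentration = 2868 mg ÷ 250 mL = 11.472 mg/mL = 11472 mcg/mL
Rate = 332653.2 mcg/hr ÷ 11472 mcg/mL = 28.99697 mL/hr
Volume infused = 28.99697 mL/hr × 1.7 hr = 49.29484 mL
Volume remaining = 250 − 49.29484 = 200.7052 mL
Drug remaining = 200.7052 mL × 11472 mcg/mL = 2302490 mcg = 2302.49 mg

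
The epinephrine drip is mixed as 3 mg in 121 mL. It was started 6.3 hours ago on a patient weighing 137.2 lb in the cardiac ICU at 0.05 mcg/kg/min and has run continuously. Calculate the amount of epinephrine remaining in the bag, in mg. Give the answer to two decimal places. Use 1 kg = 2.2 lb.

Weight = 137.2 lb ÷ 2.2 lb/kg = 62.36364 kg
Dose = 0.05 mcg/kg/min × 62.36364 kg = 3.118182 mcg/min
3.118182 mcg/min × 60 min/hr = 187.0909 mcg/hr
Concentration = 3 mg ÷ 121 mL = 0.02479339 mg/mL = 24.79339 mcg/mL
Rate = 187.0909 mcg/hr ÷ 24.79339 mcg/mL = 7.546 mL/hr
Volume infused = 7.546 mL/hr × 6.3 hr = 47.5398 mL
Volume remaining = 121 − 47.5398 = 73.4602 mL
Drug remaining = 73.4602 mL × 24.79339 mcg/mL = 1821.327 mcg = 1.821327 mg

1.82 mg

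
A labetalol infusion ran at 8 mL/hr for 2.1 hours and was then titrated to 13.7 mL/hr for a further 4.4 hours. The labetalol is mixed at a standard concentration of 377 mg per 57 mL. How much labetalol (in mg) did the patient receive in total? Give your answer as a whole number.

510 mg

Concentration = 377 mg ÷ 57 mL = 6.614035 mg/mL
Stage 1: 8 mL/hr × 2.1 hr = 16.8 mL → 16.8 mL × 6.614035 mg/mL = 111.1158 mg
Stage 2: 13.7 mL/hr × 4.4 hr = 60.28 mL → 60.28 mL × 6.614035 mg/mL = 398.694 mg
Total = 111.1158 + 398.694 = 509.8098 mg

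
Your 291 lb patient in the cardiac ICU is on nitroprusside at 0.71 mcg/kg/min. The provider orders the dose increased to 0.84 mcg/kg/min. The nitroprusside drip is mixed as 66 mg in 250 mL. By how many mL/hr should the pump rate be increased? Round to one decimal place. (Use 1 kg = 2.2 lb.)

3.9 mL/hr

At the current dose:
Weight = 291 lb ÷ 2.2 lb/kg = 132.2727 kg
Dose = 0.71 mcg/kg/min × 132.2727 kg = 93.91364 mcg/min
93.91364 mcg/min × 60 min/hr = 5634.818 mcg/hr
Concentration = 66 mg ÷ 250 mL = 0.264 mg/mL = 264 mcg/mL
Rate = 5634.818 mcg/hr ÷ 264 mcg/mL = 21.34401 mL/hr
At the new dose:
Dose = 0.84 mcg/kg/min × 132.2727 kg = 111.1091 mcg/min
111.1091 mcg/min × 60 min/hr = 6666.545 mcg/hr
Rate = 6666.545 mcg/hr ÷ 264 mcg/mL = 25.25207 mL/hr
Change = 25.25207 − 21.34401 = 3.908058 mL/hr → 3.908058 mL/hr increase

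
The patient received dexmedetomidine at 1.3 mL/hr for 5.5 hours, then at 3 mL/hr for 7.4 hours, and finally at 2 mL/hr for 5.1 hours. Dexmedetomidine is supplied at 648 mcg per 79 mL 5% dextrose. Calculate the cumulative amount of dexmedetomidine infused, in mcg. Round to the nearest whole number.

Concentration = 648 mcg ÷ 79 mL = 8.202532 mcg/mL
Stage 1: 1.3 mL/hr × 5.5 hr = 7.15 mL → 7.15 mL × 8.202532 mcg/mL = 58.6481 mcg
Stage 2: 3 mL/hr × 7.4 hr = 22.2 mL → 22.2 mL × 8.202532 mcg/mL = 182.0962 mcg
Stage 3: 2 mL/hr × 5.1 hr = 10.2 mL → 10.2 mL × 8.202532 mcg/mL = 83.66582 mcg
Total = 58.6481 + 182.0962 + 83.66582 = 324.4101 mcg

324 mcg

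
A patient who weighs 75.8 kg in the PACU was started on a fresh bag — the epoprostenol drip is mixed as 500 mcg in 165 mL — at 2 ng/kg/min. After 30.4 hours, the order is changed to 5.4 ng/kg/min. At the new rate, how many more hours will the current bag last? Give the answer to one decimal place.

Initial rate:
Dose = 2 ng/kg/min × 75.8 kg = 151.6 ng/min
151.6 ng/min × 60 min/hr = 9096 ng/hr
Concentration = 500 mcg ÷ 165 mL = 3.030303 mcg/mL = 3030.303 ng/mL
Rate = 9096 ng/hr ÷ 3030.303 ng/mL = 3.00168 mL/hr
Volume infused so far = 3.00168 mL/hr × 30.4 hr = 91.25107 mL
Volume remaining = 165 − 91.25107 = 73.74893 mL
New rate:
Dose = 5.4 ng/kg/min × 75.8 kg = 409.32 ng/min
409.32 ng/min × 60 min/hr = 24559.2 ng/hr
Rate = 24559.2 ng/hr ÷ 3030.303 ng/mL = 8.104536 mL/hr
Time remaining = 73.74893 mL ÷ 8.104536 mL/hr = 9.09971 hr

9.1 hours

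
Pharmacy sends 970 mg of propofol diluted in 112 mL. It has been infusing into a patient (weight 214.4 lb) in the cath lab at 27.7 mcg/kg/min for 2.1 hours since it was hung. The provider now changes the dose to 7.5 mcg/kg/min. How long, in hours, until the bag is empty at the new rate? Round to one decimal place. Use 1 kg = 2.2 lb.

Initial rate:
Weight = 214.4 lb ÷ 2.2 lb/kg = 97.45455 kg
Dose = 27.7 mcg/kg/min × 97.45455 kg = 2699.491 mcg/min
2699.491 mcg/min × 60 min/hr = 161969.5 mcg/hr
Concentration = 970 mg ÷ 112 mL = 8.660714 mg/mL = 8660.714 mcg/mL
Rate = 161969.5 mcg/hr ÷ 8660.714 mcg/mL = 18.70163 mL/hr
Volume infused so far = 18.70163 mL/hr × 2.1 hr = 39.27342 mL
Volume remaining = 112 − 39.27342 = 72.72658 mL
New rate:
Dose = 7.5 mcg/kg/min × 97.45455 kg = 730.9091 mcg/min
730.9091 mcg/min × 60 min/hr = 43854.55 mcg/hr
Rate = 43854.55 mcg/hr ÷ 8660.714 mcg/mL = 5.063618 mL/hr
Time remaining = 72.72658 mL ÷ 5.063618 mL/hr = 14.36257 hr

14.4 hours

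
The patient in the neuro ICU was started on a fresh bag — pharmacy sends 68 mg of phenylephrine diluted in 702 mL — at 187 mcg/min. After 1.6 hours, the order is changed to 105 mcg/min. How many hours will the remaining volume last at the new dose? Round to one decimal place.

7.9 hours

Initial rate:
187 mcg/min × 60 min/hr = 11220 mcg/hr
Concentration = 68 mg ÷ 702 mL = 0.0968661 mg/mL = 96.8661 mcg/mL
Rate = 11220 mcg/hr ÷ 96.8661 mcg/mL = 115.83 mL/hr
Volume infused so far = 115.83 mL/hr × 1.6 hr = 185.328 mL
Volume remaining = 702 − 185.328 = 516.672 mL
New rate:
105 mcg/min × 60 min/hr = 6300 mcg/hr
Rate = 6300 mcg/hr ÷ 96.8661 mcg/mL = 65.03824 mL/hr
Time remaining = 516.672 mL ÷ 65.03824 mL/hr = 7.944127 hr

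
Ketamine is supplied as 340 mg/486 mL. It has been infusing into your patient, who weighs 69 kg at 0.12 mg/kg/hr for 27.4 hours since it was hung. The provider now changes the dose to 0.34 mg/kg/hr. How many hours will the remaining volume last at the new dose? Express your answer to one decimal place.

4.8 hours

Initial rate:
Dose = 0.12 mg/kg/hr × 69 kg = 8.28 mg/hr
Concentration = 340 mg ÷ 486 mL = 0.6995885 mg/mL
Rate = 8.28 mg/hr ÷ 0.6995885 mg/mL = 11.83553 mL/hr
Volume infused so far = 11.83553 mL/hr × 27.4 hr = 324.2935 mL
Volume remaining = 486 − 324.2935 = 161.7065 mL
New rate:
Dose = 0.34 mg/kg/hr × 69 kg = 23.46 mg/hr
Rate = 23.46 mg/hr ÷ 0.6995885 mg/mL = 33.534 mL/hr
Time remaining = 161.7065 mL ÷ 33.534 mL/hr = 4.822165 hr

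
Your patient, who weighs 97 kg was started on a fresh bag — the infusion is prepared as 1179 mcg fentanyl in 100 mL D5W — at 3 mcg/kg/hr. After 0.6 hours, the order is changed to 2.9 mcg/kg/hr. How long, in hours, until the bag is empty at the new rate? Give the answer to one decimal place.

Initial rate:
Dose = 3 mcg/kg/hr × 97 kg = 291 mcg/hr
Concentration = 1179 mcg ÷ 100 mL = 11.79 mcg/mL
Rate = 291 mcg/hr ÷ 11.79 mcg/mL = 24.68193 mL/hr
Volume infused so far = 24.68193 mL/hr × 0.6 hr = 14.80916 mL
Volume remaining = 100 − 14.80916 = 85.19084 mL
New rate:
Dose = 2.9 mcg/kg/hr × 97 kg = 281.3 mcg/hr
Rate = 281.3 mcg/hr ÷ 11.79 mcg/mL = 23.8592 mL/hr
Time remaining = 85.19084 mL ÷ 23.8592 mL/hr = 3.570565 hr

3.6 hours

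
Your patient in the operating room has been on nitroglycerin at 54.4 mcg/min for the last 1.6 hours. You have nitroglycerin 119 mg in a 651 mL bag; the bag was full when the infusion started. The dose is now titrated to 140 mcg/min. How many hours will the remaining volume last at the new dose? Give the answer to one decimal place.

Initial rate:
54.4 mcg/min × 60 min/hr = 3264 mcg/hr
Concentration = 119 mg ÷ 651 mL = 0.1827957 mg/mL = 182.7957 mcg/mL
Rate = 3264 mcg/hr ÷ 182.7957 mcg/mL = 17.856 mL/hr
Volume infused so far = 17.856 mL/hr × 1.6 hr = 28.5696 mL
Volume remaining = 651 − 28.5696 = 622.4304 mL
New rate:
140 mcg/min × 60 min/hr = 8400 mcg/hr
Rate = 8400 mcg/hr ÷ 182.7957 mcg/mL = 45.95294 mL/hr
Time remaining = 622.4304 mL ÷ 45.95294 mL/hr = 13.54495 hr

13.5 hours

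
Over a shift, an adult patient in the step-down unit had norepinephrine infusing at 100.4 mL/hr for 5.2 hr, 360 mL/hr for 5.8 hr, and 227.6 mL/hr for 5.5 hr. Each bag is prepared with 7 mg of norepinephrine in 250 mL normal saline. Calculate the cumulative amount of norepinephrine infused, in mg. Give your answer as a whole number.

108 mg

Concentration = 7 mg ÷ 250 mL = 0.028 mg/mL
Stage 1: 100.4 mL/hr × 5.2 hr = 522.08 mL → 522.08 mL × 0.028 mg/mL = 14.61824 mg
Stage 2: 360 mL/hr × 5.8 hr = 2088 mL → 2088 mL × 0.028 mg/mL = 58.464 mg
Stage 3: 227.6 mL/hr × 5.5 hr = 1251.8 mL → 1251.8 mL × 0.028 mg/mL = 35.0504 mg
Total = 14.61824 + 58.464 + 35.0504 = 108.1326 mg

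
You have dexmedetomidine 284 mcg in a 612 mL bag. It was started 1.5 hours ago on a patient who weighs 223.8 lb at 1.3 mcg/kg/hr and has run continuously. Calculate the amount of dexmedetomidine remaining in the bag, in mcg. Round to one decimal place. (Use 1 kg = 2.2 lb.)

85.6 mcg

Weight = 223.8 lb ÷ 2.2 lb/kg = 101.7273 kg
Dose = 1.3 mcg/kg/hr × 101.7273 kg = 132.2455 mcg/hr
Concentration = 284 mcg ÷ 612 mL = 0.4640523 mcg/mL
Rate = 132.2455 mcg/hr ÷ 0.4640523 mcg/mL = 284.9796 mL/hr
Volume infused = 284.9796 mL/hr × 1.5 hr = 427.4695 mL
Volume remaining = 612 − 427.4695 = 184.5305 mL
Drug remaining = 184.5305 mL × 0.4640523 mcg/mL = 85.63182 mcg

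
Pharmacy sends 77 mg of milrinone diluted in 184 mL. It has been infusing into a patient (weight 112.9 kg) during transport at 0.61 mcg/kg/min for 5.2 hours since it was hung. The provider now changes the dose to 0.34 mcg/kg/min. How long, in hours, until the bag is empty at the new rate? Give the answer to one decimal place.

24.1 hours

Initial rate:
Dose = 0.61 mcg/kg/min × 112.9 kg = 68.869 mcg/min
68.869 mcg/min × 60 min/hr = 4132.14 mcg/hr
Concentration = 77 mg ÷ 184 mL = 0.4184783 mg/mL = 418.4783 mcg/mL
Rate = 4132.14 mcg/hr ÷ 418.4783 mcg/mL = 9.874205 mL/hr
Volume infused so far = 9.874205 mL/hr × 5.2 hr = 51.34586 mL
Volume remaining = 184 − 51.34586 = 132.6541 mL
New rate:
Dose = 0.34 mcg/kg/min × 112.9 kg = 38.386 mcg/min
38.386 mcg/min × 60 min/hr = 2303.16 mcg/hr
Rate = 2303.16 mcg/hr ÷ 418.4783 mcg/mL = 5.503655 mL/hr
Time remaining = 132.6541 mL ÷ 5.503655 mL/hr = 24.10292 hr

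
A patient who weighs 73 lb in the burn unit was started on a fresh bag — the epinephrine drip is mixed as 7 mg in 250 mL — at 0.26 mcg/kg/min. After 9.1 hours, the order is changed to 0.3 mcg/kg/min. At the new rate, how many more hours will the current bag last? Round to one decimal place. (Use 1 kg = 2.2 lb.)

3.8 hours

Initial rate:
Weight = 73 lb ÷ 2.2 lb/kg = 33.18182 kg
Dose = 0.26 mcg/kg/min × 33.18182 kg = 8.627273 mcg/min
8.627273 mcg/min × 60 min/hr = 517.6364 mcg/hr
Concentration = 7 mg ÷ 250 mL = 0.028 mg/mL = 28 mcg/mL
Rate = 517.6364 mcg/hr ÷ 28 mcg/mL = 18.48701 mL/hr
Volume infused so far = 18.48701 mL/hr × 9.1 hr = 168.2318 mL
Volume remaining = 250 − 168.2318 = 81.76818 mL
New rate:
Dose = 0.3 mcg/kg/min × 33.18182 kg = 9.954545 mcg/min
9.954545 mcg/min × 60 min/hr = 597.2727 mcg/hr
Rate = 597.2727 mcg/hr ÷ 28 mcg/mL = 21.33117 mL/hr
Time remaining = 81.76818 mL ÷ 21.33117 mL/hr = 3.833272 hr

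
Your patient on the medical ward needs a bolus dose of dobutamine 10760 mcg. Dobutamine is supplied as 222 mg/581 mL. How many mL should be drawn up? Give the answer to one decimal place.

Concentration = 222 mg ÷ 581 mL = 0.3820998 mg/mL = 382.0998 mcg/mL
Volume = 10760 mcg ÷ 382.0998 mcg/mL = 28.16018 mL

28.2 mL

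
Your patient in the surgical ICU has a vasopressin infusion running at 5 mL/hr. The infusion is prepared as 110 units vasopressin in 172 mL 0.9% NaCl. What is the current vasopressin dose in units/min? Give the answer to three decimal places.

Concentration = 110 units ÷ 172 mL = 0.6395349 units/mL
Drug rate = 5 mL/hr × 0.6395349 units/mL = 3.197674 units/hr
3.197674 units/hr ÷ 60 min/hr = 0.05329457 units/min

0.053 units/min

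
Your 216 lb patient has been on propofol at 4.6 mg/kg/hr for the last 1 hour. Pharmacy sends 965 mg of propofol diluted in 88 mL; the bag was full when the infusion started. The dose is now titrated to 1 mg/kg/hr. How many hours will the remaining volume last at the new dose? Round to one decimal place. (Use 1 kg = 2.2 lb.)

5.2 hours

Initial rate:
Weight = 216 lb ÷ 2.2 lb/kg = 98.18182 kg
Dose = 4.6 mg/kg/hr × 98.18182 kg = 451.6364 mg/hr
Concentration = 965 mg ÷ 88 mL = 10.96591 mg/mL
Rate = 451.6364 mg/hr ÷ 10.96591 mg/mL = 41.18549 mL/hr
Volume infused so far = 41.18549 mL/hr × 1 hr = 41.18549 mL
Volume remaining = 88 − 41.18549 = 46.81451 mL
New rate:
Dose = 1 mg/kg/hr × 98.18182 kg = 98.18182 mg/hr
Rate = 98.18182 mg/hr ÷ 10.96591 mg/mL = 8.953368 mL/hr
Time remaining = 46.81451 mL ÷ 8.953368 mL/hr = 5.228704 hr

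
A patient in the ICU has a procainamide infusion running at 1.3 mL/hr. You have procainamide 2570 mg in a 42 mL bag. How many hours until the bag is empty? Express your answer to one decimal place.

Duration = 42 mL ÷ 1.3 mL/hr = 32.30769 hr

32.3 hours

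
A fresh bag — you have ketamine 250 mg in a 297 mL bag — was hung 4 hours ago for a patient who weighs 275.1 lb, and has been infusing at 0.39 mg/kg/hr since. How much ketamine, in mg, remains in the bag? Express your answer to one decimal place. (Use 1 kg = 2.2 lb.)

Weight = 275.1 lb ÷ 2.2 lb/kg = 125.0455 kg
Dose = 0.39 mg/kg/hr × 125.0455 kg = 48.76773 mg/hr
Concentration = 250 mg ÷ 297 mL = 0.8417508 mg/mL
Rate = 48.76773 mg/hr ÷ 0.8417508 mg/mL = 57.93606 mL/hr
Volume infused = 57.93606 mL/hr × 4 hr = 231.7442 mL
Volume remaining = 297 − 231.7442 = 65.25576 mL
Drug remaining = 65.25576 mL × 0.8417508 mg/mL = 54.92909 mg

54.9 mg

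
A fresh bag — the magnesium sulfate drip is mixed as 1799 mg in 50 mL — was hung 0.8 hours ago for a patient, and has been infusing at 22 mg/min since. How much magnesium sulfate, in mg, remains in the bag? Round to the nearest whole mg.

743 mg

22 mg/min × 60 min/hr = 1320 mg/hr
Concentration = 1799 mg ÷ 50 mL = 35.98 mg/mL
Rate = 1320 mg/hr ÷ 35.98 mg/mL = 36.68705 mL/hr
Volume infused = 36.68705 mL/hr × 0.8 hr = 29.34964 mL
Volume remaining = 50 − 29.34964 = 20.65036 mL
Drug remaining = 20.65036 mL × 35.98 mg/mL = 743 mg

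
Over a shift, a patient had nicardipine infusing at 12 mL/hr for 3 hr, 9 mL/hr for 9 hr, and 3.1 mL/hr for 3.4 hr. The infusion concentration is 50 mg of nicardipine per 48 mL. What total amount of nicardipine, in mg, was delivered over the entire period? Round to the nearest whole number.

Concentration = 50 mg ÷ 48 mL = 1.041667 mg/mL
Stage 1: 12 mL/hr × 3 hr = 36 mL → 36 mL × 1.041667 mg/mL = 37.5 mg
Stage 2: 9 mL/hr × 9 hr = 81 mL → 81 mL × 1.041667 mg/mL = 84.375 mg
Stage 3: 3.1 mL/hr × 3.4 hr = 10.54 mL → 10.54 mL × 1.041667 mg/mL = 10.97917 mg
Total = 37.5 + 84.375 + 10.97917 = 132.8542 mg

133 mg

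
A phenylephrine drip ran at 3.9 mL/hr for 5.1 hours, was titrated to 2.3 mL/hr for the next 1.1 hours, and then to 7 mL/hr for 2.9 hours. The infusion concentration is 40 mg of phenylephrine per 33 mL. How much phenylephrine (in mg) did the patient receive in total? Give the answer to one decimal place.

Concentration = 40 mg ÷ 33 mL = 1.212121 mg/mL
Stage 1: 3.9 mL/hr × 5.1 hr = 19.89 mL → 19.89 mL × 1.212121 mg/mL = 24.10909 mg
Stage 2: 2.3 mL/hr × 1.1 hr = 2.53 mL → 2.53 mL × 1.212121 mg/mL = 3.066667 mg
Stage 3: 7 mL/hr × 2.9 hr = 20.3 mL → 20.3 mL × 1.212121 mg/mL = 24.60606 mg
Total = 24.10909 + 3.066667 + 24.60606 = 51.78182 mg

51.8 mg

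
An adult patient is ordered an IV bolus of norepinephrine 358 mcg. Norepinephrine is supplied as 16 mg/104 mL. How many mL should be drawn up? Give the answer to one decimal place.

2.3 mL

Concentration = 16 mg ÷ 104 mL = 0.1538462 mg/mL = 153.8462 mcg/mL
Volume = 358 mcg ÷ 153.8462 mcg/mL = 2.327 mL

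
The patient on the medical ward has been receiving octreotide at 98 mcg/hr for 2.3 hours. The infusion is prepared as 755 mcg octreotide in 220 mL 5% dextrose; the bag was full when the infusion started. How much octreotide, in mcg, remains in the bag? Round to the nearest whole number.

Concentration = 755 mcg ÷ 220 mL = 3.431818 mcg/mL
Rate = 98 mcg/hr ÷ 3.431818 mcg/mL = 28.55629 mL/hr
Volume infused = 28.55629 mL/hr × 2.3 hr = 65.67947 mL
Volume remaining = 220 − 65.67947 = 154.3205 mL
Drug remaining = 154.3205 mL × 3.431818 mcg/mL = 529.6 mcg

530 mcg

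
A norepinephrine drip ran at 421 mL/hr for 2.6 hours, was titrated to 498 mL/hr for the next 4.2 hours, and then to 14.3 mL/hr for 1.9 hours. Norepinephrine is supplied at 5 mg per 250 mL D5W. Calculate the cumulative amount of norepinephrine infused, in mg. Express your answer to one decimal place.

64.3 mg

Concentration = 5 mg ÷ 250 mL = 0.02 mg/mL
Stage 1: 421 mL/hr × 2.6 hr = 1094.6 mL → 1094.6 mL × 0.02 mg/mL = 21.892 mg
Stage 2: 498 mL/hr × 4.2 hr = 2091.6 mL → 2091.6 mL × 0.02 mg/mL = 41.832 mg
Stage 3: 14.3 mL/hr × 1.9 hr = 27.17 mL → 27.17 mL × 0.02 mg/mL = 0.5434 mg
Total = 21.892 + 41.832 + 0.5434 = 64.2674 mg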